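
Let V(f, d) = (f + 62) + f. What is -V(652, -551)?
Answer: -1366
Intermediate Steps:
V(f, d) = 62 + 2*f (V(f, d) = (62 + f) + f = 62 + 2*f)
-V(652, -551) = -(62 + 2*652) = -(62 + 1304) = -1*1366 = -1366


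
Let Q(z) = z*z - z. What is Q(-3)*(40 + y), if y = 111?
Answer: 1812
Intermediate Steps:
Q(z) = z² - z
Q(-3)*(40 + y) = (-3*(-1 - 3))*(40 + 111) = -3*(-4)*151 = 12*151 = 1812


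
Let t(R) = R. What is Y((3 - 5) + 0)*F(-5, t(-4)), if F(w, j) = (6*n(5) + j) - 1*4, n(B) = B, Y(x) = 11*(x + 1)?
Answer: -242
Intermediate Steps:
Y(x) = 11 + 11*x (Y(x) = 11*(1 + x) = 11 + 11*x)
F(w, j) = 26 + j (F(w, j) = (6*5 + j) - 1*4 = (30 + j) - 4 = 26 + j)
Y((3 - 5) + 0)*F(-5, t(-4)) = (11 + 11*((3 - 5) + 0))*(26 - 4) = (11 + 11*(-2 + 0))*22 = (11 + 11*(-2))*22 = (11 - 22)*22 = -11*22 = -242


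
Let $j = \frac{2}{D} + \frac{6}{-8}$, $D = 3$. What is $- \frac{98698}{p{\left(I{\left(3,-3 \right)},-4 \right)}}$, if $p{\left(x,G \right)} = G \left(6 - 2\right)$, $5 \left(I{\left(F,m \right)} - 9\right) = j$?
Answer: $\frac{49349}{8} \approx 6168.6$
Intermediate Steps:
$j = - \frac{1}{12}$ ($j = \frac{2}{3} + \frac{6}{-8} = 2 \cdot \frac{1}{3} + 6 \left(- \frac{1}{8}\right) = \frac{2}{3} - \frac{3}{4} = - \frac{1}{12} \approx -0.083333$)
$I{\left(F,m \right)} = \frac{539}{60}$ ($I{\left(F,m \right)} = 9 + \frac{1}{5} \left(- \frac{1}{12}\right) = 9 - \frac{1}{60} = \frac{539}{60}$)
$p{\left(x,G \right)} = 4 G$ ($p{\left(x,G \right)} = G 4 = 4 G$)
$- \frac{98698}{p{\left(I{\left(3,-3 \right)},-4 \right)}} = - \frac{98698}{4 \left(-4\right)} = - \frac{98698}{-16} = \left(-98698\right) \left(- \frac{1}{16}\right) = \frac{49349}{8}$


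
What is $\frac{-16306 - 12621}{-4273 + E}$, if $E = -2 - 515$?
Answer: $\frac{28927}{4790} \approx 6.039$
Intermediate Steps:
$E = -517$ ($E = -2 - 515 = -517$)
$\frac{-16306 - 12621}{-4273 + E} = \frac{-16306 - 12621}{-4273 - 517} = - \frac{28927}{-4790} = \left(-28927\right) \left(- \frac{1}{4790}\right) = \frac{28927}{4790}$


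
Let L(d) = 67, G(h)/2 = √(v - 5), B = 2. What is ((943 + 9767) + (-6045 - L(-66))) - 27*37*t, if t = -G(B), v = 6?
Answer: 6596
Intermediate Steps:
G(h) = 2 (G(h) = 2*√(6 - 5) = 2*√1 = 2*1 = 2)
t = -2 (t = -1*2 = -2)
((943 + 9767) + (-6045 - L(-66))) - 27*37*t = ((943 + 9767) + (-6045 - 1*67)) - 27*37*(-2) = (10710 + (-6045 - 67)) - 999*(-2) = (10710 - 6112) - 1*(-1998) = 4598 + 1998 = 6596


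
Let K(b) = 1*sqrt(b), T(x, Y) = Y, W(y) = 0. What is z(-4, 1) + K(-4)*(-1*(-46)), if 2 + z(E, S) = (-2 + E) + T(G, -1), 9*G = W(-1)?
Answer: -9 + 92*I ≈ -9.0 + 92.0*I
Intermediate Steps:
G = 0 (G = (1/9)*0 = 0)
z(E, S) = -5 + E (z(E, S) = -2 + ((-2 + E) - 1) = -2 + (-3 + E) = -5 + E)
K(b) = sqrt(b)
z(-4, 1) + K(-4)*(-1*(-46)) = (-5 - 4) + sqrt(-4)*(-1*(-46)) = -9 + (2*I)*46 = -9 + 92*I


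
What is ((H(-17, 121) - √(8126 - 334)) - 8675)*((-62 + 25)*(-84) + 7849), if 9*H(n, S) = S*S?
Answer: -695046338/9 - 43828*√487 ≈ -7.8195e+7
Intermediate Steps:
H(n, S) = S²/9 (H(n, S) = (S*S)/9 = S²/9)
((H(-17, 121) - √(8126 - 334)) - 8675)*((-62 + 25)*(-84) + 7849) = (((⅑)*121² - √(8126 - 334)) - 8675)*((-62 + 25)*(-84) + 7849) = (((⅑)*14641 - √7792) - 8675)*(-37*(-84) + 7849) = ((14641/9 - 4*√487) - 8675)*(3108 + 7849) = ((14641/9 - 4*√487) - 8675)*10957 = (-63434/9 - 4*√487)*10957 = -695046338/9 - 43828*√487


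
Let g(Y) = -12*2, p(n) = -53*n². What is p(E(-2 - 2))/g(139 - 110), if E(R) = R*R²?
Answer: 27136/3 ≈ 9045.3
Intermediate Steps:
E(R) = R³
g(Y) = -24
p(E(-2 - 2))/g(139 - 110) = -53*(-2 - 2)⁶/(-24) = -53*((-4)³)²*(-1/24) = -53*(-64)²*(-1/24) = -53*4096*(-1/24) = -217088*(-1/24) = 27136/3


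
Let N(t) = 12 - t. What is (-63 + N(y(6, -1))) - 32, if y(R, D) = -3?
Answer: -80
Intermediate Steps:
(-63 + N(y(6, -1))) - 32 = (-63 + (12 - 1*(-3))) - 32 = (-63 + (12 + 3)) - 32 = (-63 + 15) - 32 = -48 - 32 = -80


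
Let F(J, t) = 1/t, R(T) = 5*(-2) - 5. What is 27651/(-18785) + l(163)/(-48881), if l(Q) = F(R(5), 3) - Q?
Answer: -311204501/211899135 ≈ -1.4686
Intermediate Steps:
R(T) = -15 (R(T) = -10 - 5 = -15)
l(Q) = ⅓ - Q (l(Q) = 1/3 - Q = ⅓ - Q)
27651/(-18785) + l(163)/(-48881) = 27651/(-18785) + (⅓ - 1*163)/(-48881) = 27651*(-1/18785) + (⅓ - 163)*(-1/48881) = -2127/1445 - 488/3*(-1/48881) = -2127/1445 + 488/146643 = -311204501/211899135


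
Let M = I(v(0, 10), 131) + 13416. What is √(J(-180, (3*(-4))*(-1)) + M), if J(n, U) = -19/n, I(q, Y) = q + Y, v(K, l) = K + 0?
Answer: √12192395/30 ≈ 116.39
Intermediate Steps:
v(K, l) = K
I(q, Y) = Y + q
M = 13547 (M = (131 + 0) + 13416 = 131 + 13416 = 13547)
√(J(-180, (3*(-4))*(-1)) + M) = √(-19/(-180) + 13547) = √(-19*(-1/180) + 13547) = √(19/180 + 13547) = √(2438479/180) = √12192395/30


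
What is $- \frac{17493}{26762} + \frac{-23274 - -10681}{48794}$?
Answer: $- \frac{297641827}{326456257} \approx -0.91174$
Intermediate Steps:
$- \frac{17493}{26762} + \frac{-23274 - -10681}{48794} = \left(-17493\right) \frac{1}{26762} + \left(-23274 + 10681\right) \frac{1}{48794} = - \frac{17493}{26762} - \frac{12593}{48794} = - \frac{297641827}{326456257}$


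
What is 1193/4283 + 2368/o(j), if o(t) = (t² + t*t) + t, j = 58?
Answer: 9118921/14532219 ≈ 0.62750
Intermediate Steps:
o(t) = t + 2*t² (o(t) = (t² + t²) + t = 2*t² + t = t + 2*t²)
1193/4283 + 2368/o(j) = 1193/4283 + 2368/((58*(1 + 2*58))) = 1193*(1/4283) + 2368/((58*(1 + 116))) = 1193/4283 + 2368/((58*117)) = 1193/4283 + 2368/6786 = 1193/4283 + 2368*(1/6786) = 1193/4283 + 1184/3393 = 9118921/14532219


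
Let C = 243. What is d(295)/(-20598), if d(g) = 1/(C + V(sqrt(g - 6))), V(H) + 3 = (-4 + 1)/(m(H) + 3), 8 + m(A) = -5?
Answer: -5/24748497 ≈ -2.0203e-7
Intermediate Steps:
m(A) = -13 (m(A) = -8 - 5 = -13)
V(H) = -27/10 (V(H) = -3 + (-4 + 1)/(-13 + 3) = -3 - 3/(-10) = -3 - 3*(-1/10) = -3 + 3/10 = -27/10)
d(g) = 10/2403 (d(g) = 1/(243 - 27/10) = 1/(2403/10) = 10/2403)
d(295)/(-20598) = (10/2403)/(-20598) = (10/2403)*(-1/20598) = -5/24748497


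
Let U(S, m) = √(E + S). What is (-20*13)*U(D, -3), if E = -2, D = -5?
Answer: -260*I*√7 ≈ -687.9*I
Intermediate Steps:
U(S, m) = √(-2 + S)
(-20*13)*U(D, -3) = (-20*13)*√(-2 - 5) = -260*I*√7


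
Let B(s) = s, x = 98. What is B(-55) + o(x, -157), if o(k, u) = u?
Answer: -212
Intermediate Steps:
B(-55) + o(x, -157) = -55 - 157 = -212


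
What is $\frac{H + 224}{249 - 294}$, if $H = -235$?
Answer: $\frac{11}{45} \approx 0.24444$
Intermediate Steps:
$\frac{H + 224}{249 - 294} = \frac{-235 + 224}{249 - 294} = - \frac{11}{-45} = \left(-11\right) \left(- \frac{1}{45}\right) = \frac{11}{45}$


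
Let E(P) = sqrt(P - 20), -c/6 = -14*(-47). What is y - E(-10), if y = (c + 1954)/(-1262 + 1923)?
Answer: -1994/661 - I*sqrt(30) ≈ -3.0166 - 5.4772*I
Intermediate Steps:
c = -3948 (c = -(-84)*(-47) = -6*658 = -3948)
E(P) = sqrt(-20 + P)
y = -1994/661 (y = (-3948 + 1954)/(-1262 + 1923) = -1994/661 ≈ -3.0166)
y - E(-10) = -1994/661 - sqrt(-20 - 10) = -1994/661 - sqrt(-30) = -1994/661 - I*sqrt(30)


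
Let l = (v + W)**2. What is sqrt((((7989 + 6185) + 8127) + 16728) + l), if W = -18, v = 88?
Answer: 3*sqrt(4881) ≈ 209.59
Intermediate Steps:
l = 4900 (l = (88 - 18)**2 = 70**2 = 4900)
sqrt((((7989 + 6185) + 8127) + 16728) + l) = sqrt((((7989 + 6185) + 8127) + 16728) + 4900) = sqrt(((14174 + 8127) + 16728) + 4900) = sqrt((22301 + 16728) + 4900) = sqrt(39029 + 4900) = sqrt(43929) = 3*sqrt(4881)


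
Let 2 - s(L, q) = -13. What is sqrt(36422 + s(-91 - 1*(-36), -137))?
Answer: sqrt(36437) ≈ 190.88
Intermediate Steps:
s(L, q) = 15 (s(L, q) = 2 - 1*(-13) = 2 + 13 = 15)
sqrt(36422 + s(-91 - 1*(-36), -137)) = sqrt(36422 + 15) = sqrt(36437)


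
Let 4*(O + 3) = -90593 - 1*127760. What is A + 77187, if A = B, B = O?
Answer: 90383/4 ≈ 22596.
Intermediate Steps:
O = -218365/4 (O = -3 + (-90593 - 1*127760)/4 = -3 + (-90593 - 127760)/4 = -3 + (1/4)*(-218353) = -3 - 218353/4 = -218365/4 ≈ -54591.)
B = -218365/4 ≈ -54591.
A = -218365/4 ≈ -54591.
A + 77187 = -218365/4 + 77187 = 90383/4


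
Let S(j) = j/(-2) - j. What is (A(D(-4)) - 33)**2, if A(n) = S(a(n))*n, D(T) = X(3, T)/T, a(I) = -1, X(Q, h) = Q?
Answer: 74529/64 ≈ 1164.5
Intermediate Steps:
S(j) = -3*j/2 (S(j) = j*(-1/2) - j = -j/2 - j = -3*j/2)
D(T) = 3/T
A(n) = 3*n/2 (A(n) = (-3/2*(-1))*n = 3*n/2)
(A(D(-4)) - 33)**2 = (3*(3/(-4))/2 - 33)**2 = (3*(3*(-1/4))/2 - 33)**2 = ((3/2)*(-3/4) - 33)**2 = (-9/8 - 33)**2 = (-273/8)**2 = 74529/64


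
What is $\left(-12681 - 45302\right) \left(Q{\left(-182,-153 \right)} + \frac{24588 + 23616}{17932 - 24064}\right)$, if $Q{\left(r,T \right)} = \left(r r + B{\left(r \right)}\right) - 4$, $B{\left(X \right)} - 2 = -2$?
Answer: $- \frac{981089928849}{511} \approx -1.9199 \cdot 10^{9}$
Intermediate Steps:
$B{\left(X \right)} = 0$ ($B{\left(X \right)} = 2 - 2 = 0$)
$Q{\left(r,T \right)} = -4 + r^{2}$ ($Q{\left(r,T \right)} = \left(r r + 0\right) - 4 = \left(r^{2} + 0\right) - 4 = r^{2} - 4 = -4 + r^{2}$)
$\left(-12681 - 45302\right) \left(Q{\left(-182,-153 \right)} + \frac{24588 + 23616}{17932 - 24064}\right) = \left(-12681 - 45302\right) \left(\left(-4 + \left(-182\right)^{2}\right) + \frac{24588 + 23616}{17932 - 24064}\right) = - 57983 \left(\left(-4 + 33124\right) + \frac{48204}{-6132}\right) = - 57983 \left(33120 + 48204 \left(- \frac{1}{6132}\right)\right) = - 57983 \left(33120 - \frac{4017}{511}\right) = \left(-57983\right) \frac{16920303}{511} = - \frac{981089928849}{511}$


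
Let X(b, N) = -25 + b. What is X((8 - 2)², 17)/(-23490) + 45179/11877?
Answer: 353708021/92996910 ≈ 3.8034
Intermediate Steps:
X((8 - 2)², 17)/(-23490) + 45179/11877 = (-25 + (8 - 2)²)/(-23490) + 45179/11877 = (-25 + 6²)*(-1/23490) + 45179*(1/11877) = (-25 + 36)*(-1/23490) + 45179/11877 = 11*(-1/23490) + 45179/11877 = -11/23490 + 45179/11877 = 353708021/92996910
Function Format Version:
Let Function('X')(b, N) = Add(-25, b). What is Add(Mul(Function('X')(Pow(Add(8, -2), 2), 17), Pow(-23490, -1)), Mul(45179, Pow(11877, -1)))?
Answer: Rational(353708021, 92996910) ≈ 3.8034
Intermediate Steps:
Add(Mul(Function('X')(Pow(Add(8, -2), 2), 17), Pow(-23490, -1)), Mul(45179, Pow(11877, -1))) = Add(Mul(Add(-25, Pow(Add(8, -2), 2)), Pow(-23490, -1)), Mul(45179, Pow(11877, -1))) = Add(Mul(Add(-25, Pow(6, 2)), Rational(-1, 23490)), Mul(45179, Rational(1, 11877))) = Add(Mul(Add(-25, 36), Rational(-1, 23490)), Rational(45179, 11877)) = Add(Mul(11, Rational(-1, 23490)), Rational(45179, 11877)) = Add(Rational(-11, 23490), Rational(45179, 11877)) = Rational(353708021, 92996910)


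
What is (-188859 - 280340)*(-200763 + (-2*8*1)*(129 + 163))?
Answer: 96389896565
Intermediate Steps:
(-188859 - 280340)*(-200763 + (-2*8*1)*(129 + 163)) = -469199*(-200763 - 16*1*292) = -469199*(-200763 - 16*292) = -469199*(-200763 - 4672) = -469199*(-205435) = 96389896565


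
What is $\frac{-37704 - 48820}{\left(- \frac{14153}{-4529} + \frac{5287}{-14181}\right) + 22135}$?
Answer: $- \frac{5557068706476}{1421813712985} \approx -3.9084$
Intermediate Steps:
$\frac{-37704 - 48820}{\left(- \frac{14153}{-4529} + \frac{5287}{-14181}\right) + 22135} = - \frac{86524}{\left(\left(-14153\right) \left(- \frac{1}{4529}\right) + 5287 \left(- \frac{1}{14181}\right)\right) + 22135} = - \frac{86524}{\left(\frac{14153}{4529} - \frac{5287}{14181}\right) + 22135} = - \frac{86524}{\frac{176758870}{64225749} + 22135} = - \frac{86524}{\frac{1421813712985}{64225749}} = \left(-86524\right) \frac{64225749}{1421813712985} = - \frac{5557068706476}{1421813712985}$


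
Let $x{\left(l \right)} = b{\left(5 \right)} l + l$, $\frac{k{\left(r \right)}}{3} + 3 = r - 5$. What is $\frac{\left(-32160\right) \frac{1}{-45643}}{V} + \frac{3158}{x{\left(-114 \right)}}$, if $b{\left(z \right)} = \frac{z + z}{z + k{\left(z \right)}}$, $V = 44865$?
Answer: $\frac{143708294426}{7781538141} \approx 18.468$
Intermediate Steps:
$k{\left(r \right)} = -24 + 3 r$ ($k{\left(r \right)} = -9 + 3 \left(r - 5\right) = -9 + 3 \left(-5 + r\right) = -9 + \left(-15 + 3 r\right) = -24 + 3 r$)
$b{\left(z \right)} = \frac{2 z}{-24 + 4 z}$ ($b{\left(z \right)} = \frac{z + z}{z + \left(-24 + 3 z\right)} = \frac{2 z}{-24 + 4 z}$)
$x{\left(l \right)} = - \frac{3 l}{2}$ ($x{\left(l \right)} = \frac{1}{2} \cdot 5 \frac{1}{-6 + 5} l + l = \frac{1}{2} \cdot 5 \frac{1}{-1} l + l = \frac{1}{2} \cdot 5 \left(-1\right) l + l = - \frac{5 l}{2} + l = - \frac{3 l}{2}$)
$\frac{\left(-32160\right) \frac{1}{-45643}}{V} + \frac{3158}{x{\left(-114 \right)}} = \frac{\left(-32160\right) \frac{1}{-45643}}{44865} + \frac{3158}{\left(- \frac{3}{2}\right) \left(-114\right)} = \left(-32160\right) \left(- \frac{1}{45643}\right) \frac{1}{44865} + \frac{3158}{171} = \frac{32160}{45643} \cdot \frac{1}{44865} + 3158 \cdot \frac{1}{171} = \frac{2144}{136518213} + \frac{3158}{171} = \frac{143708294426}{7781538141}$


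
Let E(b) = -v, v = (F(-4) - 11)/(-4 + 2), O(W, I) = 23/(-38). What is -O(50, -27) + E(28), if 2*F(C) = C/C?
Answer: -353/76 ≈ -4.6447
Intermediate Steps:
O(W, I) = -23/38 (O(W, I) = 23*(-1/38) = -23/38)
F(C) = ½ (F(C) = (C/C)/2 = (½)*1 = ½)
v = 21/4 (v = (½ - 11)/(-4 + 2) = -21/2/(-2) = -21/2*(-½) = 21/4 ≈ 5.2500)
E(b) = -21/4 (E(b) = -1*21/4 = -21/4)
-O(50, -27) + E(28) = -1*(-23/38) - 21/4 = 23/38 - 21/4 = -353/76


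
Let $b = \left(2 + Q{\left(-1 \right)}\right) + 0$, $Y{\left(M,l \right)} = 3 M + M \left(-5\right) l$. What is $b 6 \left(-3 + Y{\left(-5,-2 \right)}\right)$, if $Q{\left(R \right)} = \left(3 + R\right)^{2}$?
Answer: $-2448$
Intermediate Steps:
$Y{\left(M,l \right)} = 3 M - 5 M l$ ($Y{\left(M,l \right)} = 3 M + - 5 M l = 3 M - 5 M l$)
$b = 6$ ($b = \left(2 + \left(3 - 1\right)^{2}\right) + 0 = \left(2 + 2^{2}\right) + 0 = \left(2 + 4\right) + 0 = 6 + 0 = 6$)
$b 6 \left(-3 + Y{\left(-5,-2 \right)}\right) = 6 \cdot 6 \left(-3 - 5 \left(3 - -10\right)\right) = 6 \cdot 6 \left(-3 - 5 \left(3 + 10\right)\right) = 6 \cdot 6 \left(-3 - 65\right) = 6 \cdot 6 \left(-68\right) = 6 \left(-408\right) = -2448$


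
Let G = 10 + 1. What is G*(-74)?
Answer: -814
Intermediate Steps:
G = 11
G*(-74) = 11*(-74) = -814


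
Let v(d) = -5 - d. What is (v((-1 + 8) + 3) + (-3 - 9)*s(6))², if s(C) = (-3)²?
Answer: 15129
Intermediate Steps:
s(C) = 9
(v((-1 + 8) + 3) + (-3 - 9)*s(6))² = ((-5 - ((-1 + 8) + 3)) + (-3 - 9)*9)² = ((-5 - (7 + 3)) - 12*9)² = ((-5 - 1*10) - 108)² = ((-5 - 10) - 108)² = (-15 - 108)² = (-123)² = 15129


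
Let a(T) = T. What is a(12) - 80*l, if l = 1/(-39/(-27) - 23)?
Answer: 1524/97 ≈ 15.711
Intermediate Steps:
l = -9/194 (l = 1/(-39*(-1/27) - 23) = 1/(13/9 - 23) = 1/(-194/9) = -9/194 ≈ -0.046392)
a(12) - 80*l = 12 - 80*(-9/194) = 12 + 360/97 = 1524/97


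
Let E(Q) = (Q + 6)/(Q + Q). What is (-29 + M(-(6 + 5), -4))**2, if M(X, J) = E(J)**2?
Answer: 214369/256 ≈ 837.38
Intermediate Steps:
E(Q) = (6 + Q)/(2*Q) (E(Q) = (6 + Q)/((2*Q)) = (6 + Q)*(1/(2*Q)) = (6 + Q)/(2*Q))
M(X, J) = (6 + J)**2/(4*J**2) (M(X, J) = ((6 + J)/(2*J))**2 = (6 + J)**2/(4*J**2))
(-29 + M(-(6 + 5), -4))**2 = (-29 + (1/4)*(6 - 4)**2/(-4)**2)**2 = (-29 + (1/4)*(1/16)*2**2)**2 = (-29 + (1/4)*(1/16)*4)**2 = (-29 + 1/16)**2 = (-463/16)**2 = 214369/256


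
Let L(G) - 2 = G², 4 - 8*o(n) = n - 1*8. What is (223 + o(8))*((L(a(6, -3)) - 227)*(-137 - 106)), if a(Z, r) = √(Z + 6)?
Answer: 23136273/2 ≈ 1.1568e+7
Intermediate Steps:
a(Z, r) = √(6 + Z)
o(n) = 3/2 - n/8 (o(n) = ½ - (n - 1*8)/8 = ½ - (n - 8)/8 = ½ - (-8 + n)/8 = ½ + (1 - n/8) = 3/2 - n/8)
L(G) = 2 + G²
(223 + o(8))*((L(a(6, -3)) - 227)*(-137 - 106)) = (223 + (3/2 - ⅛*8))*(((2 + (√(6 + 6))²) - 227)*(-137 - 106)) = (223 + (3/2 - 1))*(((2 + (√12)²) - 227)*(-243)) = (223 + ½)*(((2 + (2*√3)²) - 227)*(-243)) = 447*(((2 + 12) - 227)*(-243))/2 = 447*((14 - 227)*(-243))/2 = 447*(-213*(-243))/2 = (447/2)*51759 = 23136273/2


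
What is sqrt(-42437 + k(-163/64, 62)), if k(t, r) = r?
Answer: 5*I*sqrt(1695) ≈ 205.85*I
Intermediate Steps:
sqrt(-42437 + k(-163/64, 62)) = sqrt(-42437 + 62) = sqrt(-42375) = 5*I*sqrt(1695)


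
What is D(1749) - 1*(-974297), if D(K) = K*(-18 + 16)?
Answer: 970799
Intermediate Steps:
D(K) = -2*K (D(K) = K*(-2) = -2*K)
D(1749) - 1*(-974297) = -2*1749 - 1*(-974297) = -3498 + 974297 = 970799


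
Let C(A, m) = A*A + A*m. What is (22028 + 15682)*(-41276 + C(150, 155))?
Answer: 168714540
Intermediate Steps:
C(A, m) = A² + A*m
(22028 + 15682)*(-41276 + C(150, 155)) = (22028 + 15682)*(-41276 + 150*(150 + 155)) = 37710*(-41276 + 150*305) = 37710*(-41276 + 45750) = 37710*4474 = 168714540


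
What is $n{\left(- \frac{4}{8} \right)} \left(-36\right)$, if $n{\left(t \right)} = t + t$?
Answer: $36$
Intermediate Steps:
$n{\left(t \right)} = 2 t$
$n{\left(- \frac{4}{8} \right)} \left(-36\right) = 2 \left(- \frac{4}{8}\right) \left(-36\right) = 2 \left(\left(-4\right) \frac{1}{8}\right) \left(-36\right) = 2 \left(- \frac{1}{2}\right) \left(-36\right) = \left(-1\right) \left(-36\right) = 36$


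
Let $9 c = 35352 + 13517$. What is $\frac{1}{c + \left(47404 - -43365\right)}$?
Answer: $\frac{9}{865790} \approx 1.0395 \cdot 10^{-5}$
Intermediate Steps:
$c = \frac{48869}{9}$ ($c = \frac{35352 + 13517}{9} = \frac{1}{9} \cdot 48869 = \frac{48869}{9} \approx 5429.9$)
$\frac{1}{c + \left(47404 - -43365\right)} = \frac{1}{\frac{48869}{9} + \left(47404 - -43365\right)} = \frac{1}{\frac{48869}{9} + \left(47404 + 43365\right)} = \frac{1}{\frac{48869}{9} + 90769} = \frac{1}{\frac{865790}{9}} = \frac{9}{865790}$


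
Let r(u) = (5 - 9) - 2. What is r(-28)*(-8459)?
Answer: 50754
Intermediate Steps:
r(u) = -6 (r(u) = -4 - 2 = -6)
r(-28)*(-8459) = -6*(-8459) = 50754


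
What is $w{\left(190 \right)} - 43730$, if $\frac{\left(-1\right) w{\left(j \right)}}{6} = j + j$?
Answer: $-46010$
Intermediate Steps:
$w{\left(j \right)} = - 12 j$ ($w{\left(j \right)} = - 6 \left(j + j\right) = - 6 \cdot 2 j = - 12 j$)
$w{\left(190 \right)} - 43730 = \left(-12\right) 190 - 43730 = -2280 - 43730 = -46010$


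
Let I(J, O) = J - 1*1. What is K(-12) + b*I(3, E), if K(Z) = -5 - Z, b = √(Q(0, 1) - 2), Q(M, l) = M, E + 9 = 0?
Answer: 7 + 2*I*√2 ≈ 7.0 + 2.8284*I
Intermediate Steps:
E = -9 (E = -9 + 0 = -9)
I(J, O) = -1 + J (I(J, O) = J - 1 = -1 + J)
b = I*√2 (b = √(0 - 2) = √(-2) = I*√2 ≈ 1.4142*I)
K(-12) + b*I(3, E) = (-5 - 1*(-12)) + (I*√2)*(-1 + 3) = (-5 + 12) + (I*√2)*2 = 7 + 2*I*√2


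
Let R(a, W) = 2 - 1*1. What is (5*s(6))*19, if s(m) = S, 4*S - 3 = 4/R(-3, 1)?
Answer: 665/4 ≈ 166.25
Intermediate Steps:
R(a, W) = 1 (R(a, W) = 2 - 1 = 1)
S = 7/4 (S = 3/4 + (4/1)/4 = 3/4 + (4*1)/4 = 3/4 + (1/4)*4 = 3/4 + 1 = 7/4 ≈ 1.7500)
s(m) = 7/4
(5*s(6))*19 = (5*(7/4))*19 = (35/4)*19 = 665/4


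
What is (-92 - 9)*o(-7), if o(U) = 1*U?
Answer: 707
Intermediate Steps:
o(U) = U
(-92 - 9)*o(-7) = (-92 - 9)*(-7) = -101*(-7) = 707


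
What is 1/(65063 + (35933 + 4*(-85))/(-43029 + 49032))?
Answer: 6003/390608782 ≈ 1.5368e-5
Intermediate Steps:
1/(65063 + (35933 + 4*(-85))/(-43029 + 49032)) = 1/(65063 + (35933 - 340)/6003) = 1/(65063 + 35593*(1/6003)) = 1/(65063 + 35593/6003) = 1/(390608782/6003) = 6003/390608782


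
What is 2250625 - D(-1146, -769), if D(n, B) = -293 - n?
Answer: 2249772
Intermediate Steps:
2250625 - D(-1146, -769) = 2250625 - (-293 - 1*(-1146)) = 2250625 - (-293 + 1146) = 2250625 - 1*853 = 2250625 - 853 = 2249772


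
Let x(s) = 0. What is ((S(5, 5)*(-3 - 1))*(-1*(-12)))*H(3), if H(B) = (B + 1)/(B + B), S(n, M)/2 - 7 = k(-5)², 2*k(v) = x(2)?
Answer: -448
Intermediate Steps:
k(v) = 0 (k(v) = (½)*0 = 0)
S(n, M) = 14 (S(n, M) = 14 + 2*0² = 14 + 2*0 = 14 + 0 = 14)
H(B) = (1 + B)/(2*B) (H(B) = (1 + B)/((2*B)) = (1 + B)*(1/(2*B)) = (1 + B)/(2*B))
((S(5, 5)*(-3 - 1))*(-1*(-12)))*H(3) = ((14*(-3 - 1))*(-1*(-12)))*((½)*(1 + 3)/3) = ((14*(-4))*12)*((½)*(⅓)*4) = -56*12*(⅔) = -672*⅔ = -448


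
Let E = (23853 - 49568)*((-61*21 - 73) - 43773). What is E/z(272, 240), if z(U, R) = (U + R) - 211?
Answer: 1160440805/301 ≈ 3.8553e+6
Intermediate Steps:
z(U, R) = -211 + R + U (z(U, R) = (R + U) - 211 = -211 + R + U)
E = 1160440805 (E = -25715*((-1281 - 73) - 43773) = -25715*(-1354 - 43773) = -25715*(-45127) = 1160440805)
E/z(272, 240) = 1160440805/(-211 + 240 + 272) = 1160440805/301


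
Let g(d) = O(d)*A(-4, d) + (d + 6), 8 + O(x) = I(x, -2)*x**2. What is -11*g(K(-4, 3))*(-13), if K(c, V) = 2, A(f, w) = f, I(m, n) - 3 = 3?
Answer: -8008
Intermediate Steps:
I(m, n) = 6 (I(m, n) = 3 + 3 = 6)
O(x) = -8 + 6*x**2
g(d) = 38 + d - 24*d**2 (g(d) = (-8 + 6*d**2)*(-4) + (d + 6) = (32 - 24*d**2) + (6 + d) = 38 + d - 24*d**2)
-11*g(K(-4, 3))*(-13) = -11*(38 + 2 - 24*2**2)*(-13) = -11*(38 + 2 - 24*4)*(-13) = -11*(38 + 2 - 96)*(-13) = -11*(-56)*(-13) = 616*(-13) = -8008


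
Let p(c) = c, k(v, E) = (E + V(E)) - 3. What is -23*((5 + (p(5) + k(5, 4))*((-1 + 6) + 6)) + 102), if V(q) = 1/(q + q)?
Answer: -32085/8 ≈ -4010.6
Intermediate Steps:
V(q) = 1/(2*q)
k(v, E) = -3 + E + 1/(2*E) (k(v, E) = (E + 1/(2*E)) - 3 = -3 + E + 1/(2*E))
-23*((5 + (p(5) + k(5, 4))*((-1 + 6) + 6)) + 102) = -23*((5 + (5 + (-3 + 4 + (½)/4))*((-1 + 6) + 6)) + 102) = -23*((5 + (5 + (-3 + 4 + (½)*(¼)))*(5 + 6)) + 102) = -23*((5 + (5 + (-3 + 4 + ⅛))*11) + 102) = -23*((5 + (5 + 9/8)*11) + 102) = -23*((5 + (49/8)*11) + 102) = -23*((5 + 539/8) + 102) = -23*(579/8 + 102) = -23*1395/8 = -32085/8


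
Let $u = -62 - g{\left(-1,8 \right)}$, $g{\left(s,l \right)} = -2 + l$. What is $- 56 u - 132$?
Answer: $3676$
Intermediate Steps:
$u = -68$ ($u = -62 - \left(-2 + 8\right) = -62 - 6 = -68$)
$- 56 u - 132 = \left(-56\right) \left(-68\right) - 132 = 3808 - 132 = 3676$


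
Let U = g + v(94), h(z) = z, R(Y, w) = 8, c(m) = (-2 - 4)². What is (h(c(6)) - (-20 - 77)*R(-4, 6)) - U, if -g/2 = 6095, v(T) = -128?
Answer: 13130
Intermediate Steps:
c(m) = 36 (c(m) = (-6)² = 36)
g = -12190 (g = -2*6095 = -12190)
U = -12318 (U = -12190 - 128 = -12318)
(h(c(6)) - (-20 - 77)*R(-4, 6)) - U = (36 - (-20 - 77)*8) - 1*(-12318) = (36 - (-97)*8) + 12318 = (36 - 1*(-776)) + 12318 = (36 + 776) + 12318 = 812 + 12318 = 13130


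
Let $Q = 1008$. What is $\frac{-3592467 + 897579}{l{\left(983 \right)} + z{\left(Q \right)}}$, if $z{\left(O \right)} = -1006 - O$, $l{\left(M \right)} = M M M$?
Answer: $- \frac{2694888}{949860073} \approx -0.0028371$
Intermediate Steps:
$l{\left(M \right)} = M^{3}$ ($l{\left(M \right)} = M^{2} M = M^{3}$)
$\frac{-3592467 + 897579}{l{\left(983 \right)} + z{\left(Q \right)}} = \frac{-3592467 + 897579}{983^{3} - 2014} = - \frac{2694888}{949862087 - 2014} = - \frac{2694888}{949860073}$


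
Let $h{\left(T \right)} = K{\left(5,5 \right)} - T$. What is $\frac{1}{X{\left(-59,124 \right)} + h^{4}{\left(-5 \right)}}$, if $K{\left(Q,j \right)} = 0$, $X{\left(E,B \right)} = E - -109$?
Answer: $\frac{1}{675} \approx 0.0014815$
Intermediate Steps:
$X{\left(E,B \right)} = 109 + E$ ($X{\left(E,B \right)} = E + 109 = 109 + E$)
$h{\left(T \right)} = - T$ ($h{\left(T \right)} = 0 - T = - T$)
$\frac{1}{X{\left(-59,124 \right)} + h^{4}{\left(-5 \right)}} = \frac{1}{\left(109 - 59\right) + \left(\left(-1\right) \left(-5\right)\right)^{4}} = \frac{1}{50 + 5^{4}} = \frac{1}{50 + 625} = \frac{1}{675}$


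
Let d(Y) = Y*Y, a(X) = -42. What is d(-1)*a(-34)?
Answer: -42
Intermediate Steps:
d(Y) = Y**2
d(-1)*a(-34) = (-1)**2*(-42) = 1*(-42) = -42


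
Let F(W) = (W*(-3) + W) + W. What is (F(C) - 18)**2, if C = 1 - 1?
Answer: 324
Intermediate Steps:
C = 0
F(W) = -W (F(W) = (-3*W + W) + W = -2*W + W = -W)
(F(C) - 18)**2 = (-1*0 - 18)**2 = (0 - 18)**2 = (-18)**2 = 324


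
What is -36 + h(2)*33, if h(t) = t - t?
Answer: -36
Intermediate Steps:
h(t) = 0
-36 + h(2)*33 = -36 + 0*33 = -36 + 0 = -36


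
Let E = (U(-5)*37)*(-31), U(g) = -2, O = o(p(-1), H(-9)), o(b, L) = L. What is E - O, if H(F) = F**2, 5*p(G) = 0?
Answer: 2213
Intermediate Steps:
p(G) = 0 (p(G) = (1/5)*0 = 0)
O = 81 (O = (-9)**2 = 81)
E = 2294 (E = -2*37*(-31) = -74*(-31) = 2294)
E - O = 2294 - 1*81 = 2294 - 81 = 2213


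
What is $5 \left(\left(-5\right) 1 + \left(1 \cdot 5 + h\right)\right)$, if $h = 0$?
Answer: $0$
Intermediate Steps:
$5 \left(\left(-5\right) 1 + \left(1 \cdot 5 + h\right)\right) = 5 \left(\left(-5\right) 1 + \left(1 \cdot 5 + 0\right)\right) = 5 \left(-5 + \left(5 + 0\right)\right) = 5 \left(-5 + 5\right) = 5 \cdot 0 = 0$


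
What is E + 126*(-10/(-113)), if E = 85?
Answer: 10865/113 ≈ 96.150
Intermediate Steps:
E + 126*(-10/(-113)) = 85 + 126*(-10/(-113)) = 85 + 126*(-10*(-1/113)) = 85 + 126*(10/113) = 85 + 1260/113 = 10865/113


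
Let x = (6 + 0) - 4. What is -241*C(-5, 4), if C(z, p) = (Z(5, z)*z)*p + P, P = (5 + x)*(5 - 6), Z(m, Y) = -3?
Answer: -12773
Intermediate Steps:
x = 2 (x = 6 - 4 = 2)
P = -7 (P = (5 + 2)*(5 - 6) = 7*(-1) = -7)
C(z, p) = -7 - 3*p*z (C(z, p) = (-3*z)*p - 7 = -3*p*z - 7 = -7 - 3*p*z)
-241*C(-5, 4) = -241*(-7 - 3*4*(-5)) = -241*(-7 + 60) = -241*53 = -12773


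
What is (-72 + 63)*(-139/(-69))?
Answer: -417/23 ≈ -18.130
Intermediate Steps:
(-72 + 63)*(-139/(-69)) = -(-1251)*(-1)/69 = -9*139/69 = -417/23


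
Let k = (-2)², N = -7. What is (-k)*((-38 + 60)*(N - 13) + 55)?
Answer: 1540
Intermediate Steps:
k = 4
(-k)*((-38 + 60)*(N - 13) + 55) = (-1*4)*((-38 + 60)*(-7 - 13) + 55) = -4*(22*(-20) + 55) = -4*(-440 + 55) = -4*(-385) = 1540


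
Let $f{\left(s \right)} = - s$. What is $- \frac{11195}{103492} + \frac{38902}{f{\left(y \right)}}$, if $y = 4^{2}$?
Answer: $- \frac{503278113}{206984} \approx -2431.5$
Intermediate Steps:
$y = 16$
$- \frac{11195}{103492} + \frac{38902}{f{\left(y \right)}} = - \frac{11195}{103492} + \frac{38902}{\left(-1\right) 16} = \left(-11195\right) \frac{1}{103492} + \frac{38902}{-16} = - \frac{11195}{103492} + 38902 \left(- \frac{1}{16}\right) = - \frac{11195}{103492} - \frac{19451}{8} = - \frac{503278113}{206984}$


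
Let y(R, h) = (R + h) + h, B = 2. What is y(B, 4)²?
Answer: 100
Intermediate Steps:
y(R, h) = R + 2*h
y(B, 4)² = (2 + 2*4)² = (2 + 8)² = 10² = 100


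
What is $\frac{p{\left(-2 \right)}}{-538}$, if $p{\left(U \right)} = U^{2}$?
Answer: $- \frac{2}{269} \approx -0.0074349$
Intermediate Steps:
$\frac{p{\left(-2 \right)}}{-538} = \frac{\left(-2\right)^{2}}{-538} = 4 \left(- \frac{1}{538}\right) = - \frac{2}{269}$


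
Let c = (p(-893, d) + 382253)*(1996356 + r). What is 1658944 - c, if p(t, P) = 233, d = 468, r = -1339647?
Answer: -251180339630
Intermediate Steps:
c = 251181998574 (c = (233 + 382253)*(1996356 - 1339647) = 382486*656709 = 251181998574)
1658944 - c = 1658944 - 1*251181998574 = 1658944 - 251181998574 = -251180339630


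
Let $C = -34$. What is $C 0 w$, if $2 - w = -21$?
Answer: $0$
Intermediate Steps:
$w = 23$ ($w = 2 - -21 = 2 + 21 = 23$)
$C 0 w = \left(-34\right) 0 \cdot 23 = 0 \cdot 23 = 0$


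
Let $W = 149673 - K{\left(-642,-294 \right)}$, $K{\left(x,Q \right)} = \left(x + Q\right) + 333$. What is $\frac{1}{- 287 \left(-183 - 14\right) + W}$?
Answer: $\frac{1}{206815} \approx 4.8352 \cdot 10^{-6}$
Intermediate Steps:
$K{\left(x,Q \right)} = 333 + Q + x$ ($K{\left(x,Q \right)} = \left(Q + x\right) + 333 = 333 + Q + x$)
$W = 150276$ ($W = 149673 - \left(333 - 294 - 642\right) = 149673 - -603 = 149673 + 603 = 150276$)
$\frac{1}{- 287 \left(-183 - 14\right) + W} = \frac{1}{- 287 \left(-183 - 14\right) + 150276} = \frac{1}{\left(-287\right) \left(-197\right) + 150276} = \frac{1}{56539 + 150276} = \frac{1}{206815}$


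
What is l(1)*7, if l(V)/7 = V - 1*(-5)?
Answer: 294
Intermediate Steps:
l(V) = 35 + 7*V (l(V) = 7*(V - 1*(-5)) = 7*(V + 5) = 7*(5 + V) = 35 + 7*V)
l(1)*7 = (35 + 7*1)*7 = (35 + 7)*7 = 42*7 = 294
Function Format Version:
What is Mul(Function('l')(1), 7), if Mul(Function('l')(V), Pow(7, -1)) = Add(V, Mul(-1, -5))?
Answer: 294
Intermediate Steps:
Function('l')(V) = Add(35, Mul(7, V)) (Function('l')(V) = Mul(7, Add(V, Mul(-1, -5))) = Mul(7, Add(V, 5)) = Mul(7, Add(5, V)) = Add(35, Mul(7, V)))
Mul(Function('l')(1), 7) = Mul(Add(35, Mul(7, 1)), 7) = Mul(Add(35, 7), 7) = Mul(42, 7) = 294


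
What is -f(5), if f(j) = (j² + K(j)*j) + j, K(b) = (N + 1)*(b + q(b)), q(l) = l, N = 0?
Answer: -80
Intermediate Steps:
K(b) = 2*b (K(b) = (0 + 1)*(b + b) = 1*(2*b) = 2*b)
f(j) = j + 3*j² (f(j) = (j² + (2*j)*j) + j = (j² + 2*j²) + j = 3*j² + j = j + 3*j²)
-f(5) = -5*(1 + 3*5) = -5*(1 + 15) = -5*16 = -1*80 = -80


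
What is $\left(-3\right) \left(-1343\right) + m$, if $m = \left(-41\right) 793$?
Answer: $-28484$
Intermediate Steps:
$m = -32513$
$\left(-3\right) \left(-1343\right) + m = \left(-3\right) \left(-1343\right) - 32513 = 4029 - 32513 = -28484$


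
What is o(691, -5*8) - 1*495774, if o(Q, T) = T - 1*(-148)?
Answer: -495666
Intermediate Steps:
o(Q, T) = 148 + T (o(Q, T) = T + 148 = 148 + T)
o(691, -5*8) - 1*495774 = (148 - 5*8) - 1*495774 = (148 - 40) - 495774 = 108 - 495774 = -495666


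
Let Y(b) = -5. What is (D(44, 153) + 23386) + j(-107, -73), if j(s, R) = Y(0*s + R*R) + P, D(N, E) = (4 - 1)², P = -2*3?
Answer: 23384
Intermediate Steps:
P = -6
D(N, E) = 9 (D(N, E) = 3² = 9)
j(s, R) = -11 (j(s, R) = -5 - 6 = -11)
(D(44, 153) + 23386) + j(-107, -73) = (9 + 23386) - 11 = 23395 - 11 = 23384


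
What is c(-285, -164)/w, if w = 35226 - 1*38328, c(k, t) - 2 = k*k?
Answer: -81227/3102 ≈ -26.185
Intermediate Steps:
c(k, t) = 2 + k**2 (c(k, t) = 2 + k*k = 2 + k**2)
w = -3102 (w = 35226 - 38328 = -3102)
c(-285, -164)/w = (2 + (-285)**2)/(-3102) = (2 + 81225)*(-1/3102) = 81227*(-1/3102) = -81227/3102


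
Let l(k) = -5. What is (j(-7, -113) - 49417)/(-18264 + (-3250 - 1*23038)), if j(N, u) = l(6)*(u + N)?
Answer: 48817/44552 ≈ 1.0957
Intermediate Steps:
j(N, u) = -5*N - 5*u (j(N, u) = -5*(u + N) = -5*(N + u) = -5*N - 5*u)
(j(-7, -113) - 49417)/(-18264 + (-3250 - 1*23038)) = ((-5*(-7) - 5*(-113)) - 49417)/(-18264 + (-3250 - 1*23038)) = ((35 + 565) - 49417)/(-18264 + (-3250 - 23038)) = (600 - 49417)/(-18264 - 26288) = -48817/(-44552) = -48817*(-1/44552) = 48817/44552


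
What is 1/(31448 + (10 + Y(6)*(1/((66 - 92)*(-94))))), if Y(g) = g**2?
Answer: 611/19220847 ≈ 3.1788e-5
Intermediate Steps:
1/(31448 + (10 + Y(6)*(1/((66 - 92)*(-94))))) = 1/(31448 + (10 + 6**2*(1/((66 - 92)*(-94))))) = 1/(31448 + (10 + 36*(-1/94/(-26)))) = 1/(31448 + (10 + 36*(-1/26*(-1/94)))) = 1/(31448 + (10 + 36*(1/2444))) = 1/(31448 + (10 + 9/611)) = 1/(31448 + 6119/611) = 1/(19220847/611) = 611/19220847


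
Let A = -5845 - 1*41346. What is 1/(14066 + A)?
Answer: -1/33125 ≈ -3.0189e-5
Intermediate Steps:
A = -47191 (A = -5845 - 41346 = -47191)
1/(14066 + A) = 1/(14066 - 47191) = 1/(-33125) = -1/33125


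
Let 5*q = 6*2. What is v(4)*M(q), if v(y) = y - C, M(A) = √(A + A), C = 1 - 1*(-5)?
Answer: -4*√30/5 ≈ -4.3818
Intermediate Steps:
q = 12/5 (q = (6*2)/5 = (⅕)*12 = 12/5 ≈ 2.4000)
C = 6 (C = 1 + 5 = 6)
M(A) = √2*√A (M(A) = √(2*A) = √2*√A)
v(y) = -6 + y (v(y) = y - 1*6 = y - 6 = -6 + y)
v(4)*M(q) = (-6 + 4)*(√2*√(12/5)) = -2*√2*2*√15/5 = -4*√30/5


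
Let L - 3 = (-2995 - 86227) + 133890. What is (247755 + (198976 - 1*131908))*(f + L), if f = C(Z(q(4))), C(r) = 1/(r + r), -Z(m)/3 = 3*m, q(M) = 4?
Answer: 337522892651/24 ≈ 1.4063e+10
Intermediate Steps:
L = 44671 (L = 3 + ((-2995 - 86227) + 133890) = 3 + (-89222 + 133890) = 3 + 44668 = 44671)
Z(m) = -9*m
C(r) = 1/(2*r)
f = -1/72 (f = 1/(2*((-9*4))) = (½)/(-36) = (½)*(-1/36) = -1/72 ≈ -0.013889)
(247755 + (198976 - 1*131908))*(f + L) = (247755 + (198976 - 1*131908))*(-1/72 + 44671) = (247755 + (198976 - 131908))*(3216311/72) = (247755 + 67068)*(3216311/72) = 314823*(3216311/72) = 337522892651/24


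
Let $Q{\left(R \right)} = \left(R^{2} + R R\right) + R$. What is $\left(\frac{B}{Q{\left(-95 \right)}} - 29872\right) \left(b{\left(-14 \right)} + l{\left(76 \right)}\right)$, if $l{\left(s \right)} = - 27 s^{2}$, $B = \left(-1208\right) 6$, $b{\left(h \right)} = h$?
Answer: $\frac{27884589680576}{5985} \approx 4.6591 \cdot 10^{9}$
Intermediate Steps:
$B = -7248$
$Q{\left(R \right)} = R + 2 R^{2}$ ($Q{\left(R \right)} = \left(R^{2} + R^{2}\right) + R = 2 R^{2} + R = R + 2 R^{2}$)
$\left(\frac{B}{Q{\left(-95 \right)}} - 29872\right) \left(b{\left(-14 \right)} + l{\left(76 \right)}\right) = \left(- \frac{7248}{\left(-95\right) \left(1 + 2 \left(-95\right)\right)} - 29872\right) \left(-14 - 27 \cdot 76^{2}\right) = \left(- \frac{7248}{\left(-95\right) \left(1 - 190\right)} - 29872\right) \left(-14 - 155952\right) = \left(- \frac{7248}{\left(-95\right) \left(-189\right)} - 29872\right) \left(-14 - 155952\right) = \left(- \frac{7248}{17955} - 29872\right) \left(-155966\right) = \left(\left(-7248\right) \frac{1}{17955} - 29872\right) \left(-155966\right) = \left(- \frac{2416}{5985} - 29872\right) \left(-155966\right) = \left(- \frac{178786336}{5985}\right) \left(-155966\right) = \frac{27884589680576}{5985}$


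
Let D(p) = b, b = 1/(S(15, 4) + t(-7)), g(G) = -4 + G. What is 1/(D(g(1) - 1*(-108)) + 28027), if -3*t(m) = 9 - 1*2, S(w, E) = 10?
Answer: 23/644624 ≈ 3.5680e-5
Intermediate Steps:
t(m) = -7/3 (t(m) = -(9 - 1*2)/3 = -(9 - 2)/3 = -⅓*7 = -7/3)
b = 3/23 (b = 1/(10 - 7/3) = 1/(23/3) = 3/23 ≈ 0.13043)
D(p) = 3/23
1/(D(g(1) - 1*(-108)) + 28027) = 1/(3/23 + 28027) = 1/(644624/23) = 23/644624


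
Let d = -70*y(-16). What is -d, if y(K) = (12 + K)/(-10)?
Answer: 28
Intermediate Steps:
y(K) = -6/5 - K/10 (y(K) = (12 + K)*(-⅒) = -6/5 - K/10)
d = -28 (d = -70*(-6/5 - ⅒*(-16)) = -70*(-6/5 + 8/5) = -70*⅖ = -28)
-d = -1*(-28) = 28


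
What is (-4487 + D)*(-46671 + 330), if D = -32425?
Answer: 1710538992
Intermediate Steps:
(-4487 + D)*(-46671 + 330) = (-4487 - 32425)*(-46671 + 330) = -36912*(-46341) = 1710538992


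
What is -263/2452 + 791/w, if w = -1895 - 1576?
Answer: -2852405/8510892 ≈ -0.33515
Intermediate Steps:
w = -3471
-263/2452 + 791/w = -263/2452 + 791/(-3471) = -263*1/2452 + 791*(-1/3471) = -263/2452 - 791/3471 = -2852405/8510892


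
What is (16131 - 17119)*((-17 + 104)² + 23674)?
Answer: -30868084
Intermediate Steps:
(16131 - 17119)*((-17 + 104)² + 23674) = -988*(87² + 23674) = -988*(7569 + 23674) = -988*31243 = -30868084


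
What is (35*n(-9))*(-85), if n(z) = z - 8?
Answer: 50575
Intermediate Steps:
n(z) = -8 + z
(35*n(-9))*(-85) = (35*(-8 - 9))*(-85) = (35*(-17))*(-85) = -595*(-85) = 50575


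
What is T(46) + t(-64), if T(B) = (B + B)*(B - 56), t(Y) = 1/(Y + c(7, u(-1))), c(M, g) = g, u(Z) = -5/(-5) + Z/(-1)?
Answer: -57041/62 ≈ -920.02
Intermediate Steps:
u(Z) = 1 - Z (u(Z) = -5*(-⅕) + Z*(-1) = 1 - Z)
t(Y) = 1/(2 + Y) (t(Y) = 1/(Y + (1 - 1*(-1))) = 1/(Y + (1 + 1)) = 1/(Y + 2) = 1/(2 + Y))
T(B) = 2*B*(-56 + B) (T(B) = (2*B)*(-56 + B) = 2*B*(-56 + B))
T(46) + t(-64) = 2*46*(-56 + 46) + 1/(2 - 64) = 2*46*(-10) + 1/(-62) = -920 - 1/62 = -57041/62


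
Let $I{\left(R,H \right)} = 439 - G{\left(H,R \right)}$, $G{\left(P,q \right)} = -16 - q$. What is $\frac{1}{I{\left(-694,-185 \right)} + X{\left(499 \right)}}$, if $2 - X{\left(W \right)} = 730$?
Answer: $- \frac{1}{967} \approx -0.0010341$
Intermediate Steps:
$X{\left(W \right)} = -728$ ($X{\left(W \right)} = 2 - 730 = -728$)
$I{\left(R,H \right)} = 455 + R$ ($I{\left(R,H \right)} = 439 - \left(-16 - R\right) = 439 + \left(16 + R\right) = 455 + R$)
$\frac{1}{I{\left(-694,-185 \right)} + X{\left(499 \right)}} = \frac{1}{\left(455 - 694\right) - 728} = \frac{1}{-239 - 728} = \frac{1}{-967} = - \frac{1}{967}$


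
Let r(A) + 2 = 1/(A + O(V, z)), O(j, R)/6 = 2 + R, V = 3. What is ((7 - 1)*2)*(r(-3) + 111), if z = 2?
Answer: 9160/7 ≈ 1308.6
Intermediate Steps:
O(j, R) = 12 + 6*R (O(j, R) = 6*(2 + R) = 12 + 6*R)
r(A) = -2 + 1/(24 + A) (r(A) = -2 + 1/(A + (12 + 6*2)) = -2 + 1/(A + (12 + 12)) = -2 + 1/(A + 24) = -2 + 1/(24 + A))
((7 - 1)*2)*(r(-3) + 111) = ((7 - 1)*2)*((-47 - 2*(-3))/(24 - 3) + 111) = (6*2)*((-47 + 6)/21 + 111) = 12*((1/21)*(-41) + 111) = 12*(-41/21 + 111) = 12*(2290/21) = 9160/7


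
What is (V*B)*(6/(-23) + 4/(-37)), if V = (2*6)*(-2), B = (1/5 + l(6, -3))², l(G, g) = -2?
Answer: 610416/21275 ≈ 28.692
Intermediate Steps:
B = 81/25 (B = (1/5 - 2)² = (⅕ - 2)² = (-9/5)² = 81/25 ≈ 3.2400)
V = -24 (V = 12*(-2) = -24)
(V*B)*(6/(-23) + 4/(-37)) = (-24*81/25)*(6/(-23) + 4/(-37)) = -1944*(6*(-1/23) + 4*(-1/37))/25 = -1944*(-6/23 - 4/37)/25 = -1944/25*(-314/851) = 610416/21275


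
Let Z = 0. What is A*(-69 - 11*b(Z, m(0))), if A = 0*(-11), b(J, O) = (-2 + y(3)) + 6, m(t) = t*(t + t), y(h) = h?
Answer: 0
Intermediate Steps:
m(t) = 2*t**2 (m(t) = t*(2*t) = 2*t**2)
b(J, O) = 7 (b(J, O) = (-2 + 3) + 6 = 1 + 6 = 7)
A = 0
A*(-69 - 11*b(Z, m(0))) = 0*(-69 - 11*7) = 0*(-69 - 77) = 0*(-146) = 0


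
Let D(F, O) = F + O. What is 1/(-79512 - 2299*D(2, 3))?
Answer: -1/91007 ≈ -1.0988e-5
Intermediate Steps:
1/(-79512 - 2299*D(2, 3)) = 1/(-79512 - 2299*(2 + 3)) = 1/(-79512 - 2299*5) = 1/(-79512 - 11495) = 1/(-91007) = -1/91007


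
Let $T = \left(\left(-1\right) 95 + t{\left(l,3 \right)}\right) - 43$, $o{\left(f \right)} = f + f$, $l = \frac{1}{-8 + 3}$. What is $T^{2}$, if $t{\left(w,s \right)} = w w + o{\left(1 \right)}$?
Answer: $\frac{11553201}{625} \approx 18485.0$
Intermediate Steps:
$l = - \frac{1}{5}$ ($l = \frac{1}{-5} = - \frac{1}{5} \approx -0.2$)
$o{\left(f \right)} = 2 f$
$t{\left(w,s \right)} = 2 + w^{2}$ ($t{\left(w,s \right)} = w w + 2 \cdot 1 = w^{2} + 2 = 2 + w^{2}$)
$T = - \frac{3399}{25}$ ($T = \left(\left(-1\right) 95 + \left(2 + \left(- \frac{1}{5}\right)^{2}\right)\right) - 43 = \left(-95 + \left(2 + \frac{1}{25}\right)\right) - 43 = \left(-95 + \frac{51}{25}\right) - 43 = - \frac{2324}{25} - 43 = - \frac{3399}{25} \approx -135.96$)
$T^{2} = \left(- \frac{3399}{25}\right)^{2} = \frac{11553201}{625}$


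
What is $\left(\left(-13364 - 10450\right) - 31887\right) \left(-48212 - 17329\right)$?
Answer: $3650699241$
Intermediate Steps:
$\left(\left(-13364 - 10450\right) - 31887\right) \left(-48212 - 17329\right) = \left(\left(-13364 - 10450\right) - 31887\right) \left(-65541\right) = \left(-23814 - 31887\right) \left(-65541\right) = \left(-55701\right) \left(-65541\right) = 3650699241$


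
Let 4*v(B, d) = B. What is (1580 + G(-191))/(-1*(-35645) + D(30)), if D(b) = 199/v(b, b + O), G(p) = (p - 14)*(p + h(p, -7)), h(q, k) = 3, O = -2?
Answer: 601800/535073 ≈ 1.1247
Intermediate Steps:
G(p) = (-14 + p)*(3 + p) (G(p) = (p - 14)*(p + 3) = (-14 + p)*(3 + p))
v(B, d) = B/4
D(b) = 796/b (D(b) = 199/((b/4)) = 199*(4/b) = 796/b)
(1580 + G(-191))/(-1*(-35645) + D(30)) = (1580 + (-42 + (-191)² - 11*(-191)))/(-1*(-35645) + 796/30) = (1580 + (-42 + 36481 + 2101))/(35645 + 796*(1/30)) = (1580 + 38540)/(35645 + 398/15) = 40120/(535073/15) = 40120*(15/535073) = 601800/535073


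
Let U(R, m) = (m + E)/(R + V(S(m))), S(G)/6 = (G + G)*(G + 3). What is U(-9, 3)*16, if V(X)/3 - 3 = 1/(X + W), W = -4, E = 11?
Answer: 47488/3 ≈ 15829.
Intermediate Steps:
S(G) = 12*G*(3 + G) (S(G) = 6*((G + G)*(G + 3)) = 6*((2*G)*(3 + G)) = 6*(2*G*(3 + G)) = 12*G*(3 + G))
V(X) = 9 + 3/(-4 + X) (V(X) = 9 + 3/(X - 4) = 9 + 3/(-4 + X))
U(R, m) = (11 + m)/(R + 3*(-11 + 36*m*(3 + m))/(-4 + 12*m*(3 + m))) (U(R, m) = (m + 11)/(R + 3*(-11 + 3*(12*m*(3 + m)))/(-4 + 12*m*(3 + m))) = (11 + m)/(R + 3*(-11 + 36*m*(3 + m))/(-4 + 12*m*(3 + m))))
U(-9, 3)*16 = (4*(-1 + 3*3*(3 + 3))*(11 + 3)/(-33 + 4*(-9)*(-1 + 3*3*(3 + 3)) + 108*3*(3 + 3)))*16 = (4*(-1 + 3*3*6)*14/(-33 + 4*(-9)*(-1 + 3*3*6) + 108*3*6))*16 = (4*(-1 + 54)*14/(-33 + 4*(-9)*(-1 + 54) + 1944))*16 = (4*53*14/(-33 + 4*(-9)*53 + 1944))*16 = (4*53*14/(-33 - 1908 + 1944))*16 = (4*53*14/3)*16 = (4*(⅓)*53*14)*16 = (2968/3)*16 = 47488/3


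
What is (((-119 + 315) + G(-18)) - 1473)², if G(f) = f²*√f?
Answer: (1277 - 972*I*√2)² ≈ -2.5884e+5 - 3.5108e+6*I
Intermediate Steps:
G(f) = f^(5/2)
(((-119 + 315) + G(-18)) - 1473)² = (((-119 + 315) + (-18)^(5/2)) - 1473)² = ((196 + 972*I*√2) - 1473)² = (-1277 + 972*I*√2)²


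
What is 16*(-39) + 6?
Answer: -618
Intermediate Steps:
16*(-39) + 6 = -624 + 6 = -618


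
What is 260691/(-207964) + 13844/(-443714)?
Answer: -59275649995/46138269148 ≈ -1.2847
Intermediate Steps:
260691/(-207964) + 13844/(-443714) = 260691*(-1/207964) + 13844*(-1/443714) = -260691/207964 - 6922/221857 = -59275649995/46138269148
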